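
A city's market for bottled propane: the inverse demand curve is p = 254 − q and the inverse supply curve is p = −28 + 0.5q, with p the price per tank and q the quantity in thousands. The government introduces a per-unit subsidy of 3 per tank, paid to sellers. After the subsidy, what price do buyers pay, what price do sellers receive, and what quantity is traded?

Rewrite in direct form: qd = 254 − p and qs = 2p + 56.
Before the subsidy: set 254 − p = 2p + 56 → p* = 66, q* = 188.
With a per-unit subsidy paid to sellers, each receives p + 3 per unit sold, so supply becomes qs = 2(p + 3) + 56.
New equilibrium: buyers pay 64, sellers receive 67, q = 190. (Wedge: pb − ps = −3.)

Buyers pay 64; sellers receive 67; quantity = 190.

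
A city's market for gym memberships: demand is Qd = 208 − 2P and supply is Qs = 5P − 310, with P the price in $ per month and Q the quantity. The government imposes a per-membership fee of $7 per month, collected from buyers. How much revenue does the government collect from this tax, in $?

Without the tax, 208 − 2P = 5P − 310 gives 7P = 518, so P* = $74 and Q* = 60.
With the tax collected from buyers, demand (in seller-price terms) shifts: Qd = 208 − 2(P + 7).
Solving gives Q = 50 with buyers paying $79 and sellers receiving $72 (the $7 wedge).
Revenue = t · Q = 7 · 50 = $350.

Tax revenue = $350.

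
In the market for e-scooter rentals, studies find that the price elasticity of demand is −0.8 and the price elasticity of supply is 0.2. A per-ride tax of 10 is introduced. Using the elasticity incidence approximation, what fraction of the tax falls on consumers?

Incidence ratio: consumers' share ≈ εs / (εs + |εd|) = 0.2 / (0.2 + 0.8) = 0.2.
Supply is the less elastic side, so consumers bear the smaller share.

Consumers' share ≈ 0.2.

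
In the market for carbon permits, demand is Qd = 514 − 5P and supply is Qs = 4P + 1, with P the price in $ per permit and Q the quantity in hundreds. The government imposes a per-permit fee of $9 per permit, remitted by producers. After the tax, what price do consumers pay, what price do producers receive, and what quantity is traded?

Consumers pay $61; producers receive $52; quantity = 209.

Before the tax: set 514 − 5P = 4P + 1 → P* = $57, Q* = 229.
With the tax collected from producers, supply shifts: Qs = 4(P − 9) + 1.
New equilibrium: consumers pay $61, producers receive $52, Q = 209. (Wedge: Pb − Ps = 9.)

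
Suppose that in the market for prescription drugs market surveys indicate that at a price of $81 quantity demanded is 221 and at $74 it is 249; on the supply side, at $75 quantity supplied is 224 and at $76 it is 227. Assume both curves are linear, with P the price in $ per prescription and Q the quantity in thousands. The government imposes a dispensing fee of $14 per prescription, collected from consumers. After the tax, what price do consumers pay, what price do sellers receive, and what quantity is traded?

Demand slope: (249 − 221)/(74 − 81) = -4, so Qd = 545 − 4P.
Supply slope: (227 − 224)/(76 − 75) = 3, so Qs = 3P − 1.
Without the tax, 545 − 4P = 3P − 1 gives 7P = 546, so P* = $78 and Q* = 233.
With the tax collected from consumers, demand (in seller-price terms) shifts: Qd = 545 − 4(P + 14).
New equilibrium: consumers pay $84, sellers receive $70, Q = 209. (Wedge: Pb − Ps = 14.)
The less price-elastic side of the market bears the larger share of a per-unit tax.

Consumers pay $84; sellers receive $70; quantity = 209.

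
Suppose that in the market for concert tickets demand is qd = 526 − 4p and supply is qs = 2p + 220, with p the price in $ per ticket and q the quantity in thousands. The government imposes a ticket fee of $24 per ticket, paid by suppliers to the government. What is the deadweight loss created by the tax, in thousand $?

Without the tax, 526 − 4p = 2p + 220 gives 6p = 306, so p* = $51 and q* = 322.
With the tax collected from suppliers, supply shifts: qs = 2(p − 24) + 220.
New equilibrium: buyers pay $59, suppliers receive $35, q = 290. (Wedge: pb − ps = 24.)
Quantity falls by |ΔQ| = |322 − 290| = 32.
DWL = ½ · t · |ΔQ| = ½ · 24 · 32 = $384.

Deadweight loss = $384 thousand.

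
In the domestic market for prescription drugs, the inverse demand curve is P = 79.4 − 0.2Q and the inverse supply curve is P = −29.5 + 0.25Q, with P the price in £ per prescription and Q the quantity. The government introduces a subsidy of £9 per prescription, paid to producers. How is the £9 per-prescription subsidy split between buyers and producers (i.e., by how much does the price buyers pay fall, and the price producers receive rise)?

Buyers gain £4 per prescription; producers gain £5 per prescription.

Rewrite in direct form: Qd = 397 − 5P and Qs = 4P + 118.
Before the subsidy: set 397 − 5P = 4P + 118 → P* = £31, Q* = 242.
With a per-unit subsidy paid to producers, each receives P + 9 per unit sold, so supply becomes Qs = 4(P + 9) + 118.
Solving gives Q = 262 with buyers paying £27 and producers receiving £36 (the £9 wedge).
Gain to buyers: £4; to producers: £5. (They sum to £9.)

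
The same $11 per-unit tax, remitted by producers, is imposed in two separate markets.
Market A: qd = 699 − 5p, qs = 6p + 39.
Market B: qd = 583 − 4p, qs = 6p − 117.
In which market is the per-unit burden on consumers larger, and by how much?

Market A: pre-tax p* = $60, q* = 399; post-tax q = 369; per-unit burden on consumers = $6.
Market B: pre-tax p* = $70, q* = 303; post-tax q = 276.6; per-unit burden on consumers = $6.6.
Difference: $6 vs $6.6 → market B is larger by $0.6.

Market B, by $0.6.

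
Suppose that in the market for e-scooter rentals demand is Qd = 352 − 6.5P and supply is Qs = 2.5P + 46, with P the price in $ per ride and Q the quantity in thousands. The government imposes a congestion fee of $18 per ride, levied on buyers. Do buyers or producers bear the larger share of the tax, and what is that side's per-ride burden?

Producers bear the larger share: $13 per ride.

Before the tax: set 352 − 6.5P = 2.5P + 46 → P* = $34, Q* = 131.
With the tax collected from buyers, demand (in seller-price terms) shifts: Qd = 352 − 6.5(P + 18).
Solving gives Q = 98.5 with buyers paying $39 and producers receiving $21 (the $18 wedge).
Per-ride burden: buyers $5, producers $13.
Producers take the larger share because supply is less price-elastic here (demand slope 6.5 vs supply slope 2.5).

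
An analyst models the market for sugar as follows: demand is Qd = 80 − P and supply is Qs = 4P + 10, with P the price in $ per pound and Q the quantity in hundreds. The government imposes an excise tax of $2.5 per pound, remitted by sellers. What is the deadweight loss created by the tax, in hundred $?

Deadweight loss = $2.5 hundred.

Without the tax, 80 − P = 4P + 10 gives 5P = 70, so P* = $14 and Q* = 66.
With the tax collected from sellers, supply shifts: Qs = 4(P − 2.5) + 10.
New equilibrium: consumers pay $16, sellers receive $13.5, Q = 64. (Wedge: Pb − Ps = 2.5.)
Quantity falls by |ΔQ| = |66 − 64| = 2.
DWL = ½ · t · |ΔQ| = ½ · 2.5 · 2 = $2.5.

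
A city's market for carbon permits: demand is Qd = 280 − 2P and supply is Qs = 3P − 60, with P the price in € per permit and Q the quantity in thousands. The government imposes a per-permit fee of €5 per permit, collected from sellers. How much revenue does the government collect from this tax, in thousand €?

Before the tax: set 280 − 2P = 3P − 60 → P* = €68, Q* = 144.
With the tax collected from sellers, supply shifts: Qs = 3(P − 5) − 60.
New equilibrium: buyers pay €71, sellers receive €66, Q = 138. (Wedge: Pb − Ps = 5.)
Revenue = t · Q = 5 · 138 = €690.

Tax revenue = €690 thousand.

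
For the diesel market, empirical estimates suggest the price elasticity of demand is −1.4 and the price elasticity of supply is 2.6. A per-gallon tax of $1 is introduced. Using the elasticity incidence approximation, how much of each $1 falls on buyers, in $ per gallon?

Incidence ratio: buyers' share ≈ εs / (εs + |εd|) = 2.6 / (2.6 + 1.4) = 0.65.
So buyers bear ≈ 0.65 × $1 = $0.65; sellers bear $0.35.

Buyers bear ≈ $0.65 per gallon.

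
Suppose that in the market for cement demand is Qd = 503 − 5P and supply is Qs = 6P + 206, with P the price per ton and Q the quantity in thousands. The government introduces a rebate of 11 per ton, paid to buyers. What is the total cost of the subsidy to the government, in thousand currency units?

Before the subsidy: set 503 − 5P = 6P + 206 → P* = 27, Q* = 368.
With a per-unit subsidy paid to buyers, each effectively pays P − 11, so demand becomes Qd = 503 − 5(P − 11).
New equilibrium: buyers pay 21, producers receive 32, Q = 398. (Wedge: Pb − Ps = −11.)
Outlay = t · Q = 11 · 398 = 4378.

Government outlay = 4378 thousand.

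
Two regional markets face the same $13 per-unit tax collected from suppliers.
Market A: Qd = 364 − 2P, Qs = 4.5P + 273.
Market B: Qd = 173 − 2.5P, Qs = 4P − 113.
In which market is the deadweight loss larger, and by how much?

Market A: pre-tax P* = $14, Q* = 336; post-tax Q = 318; deadweight loss = $117.
Market B: pre-tax P* = $44, Q* = 63; post-tax Q = 43; deadweight loss = $130.
Difference: $117 vs $130 → market B is larger by $13.

Market B, by $13.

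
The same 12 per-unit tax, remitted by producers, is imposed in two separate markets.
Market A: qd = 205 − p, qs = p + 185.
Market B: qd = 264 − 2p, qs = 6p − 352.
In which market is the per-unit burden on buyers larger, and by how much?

Market A: pre-tax p* = 10, q* = 195; post-tax q = 189; per-unit burden on buyers = 6.
Market B: pre-tax p* = 77, q* = 110; post-tax q = 92; per-unit burden on buyers = 9.
Difference: 6 vs 9 → market B is larger by 3.

Market B, by 3.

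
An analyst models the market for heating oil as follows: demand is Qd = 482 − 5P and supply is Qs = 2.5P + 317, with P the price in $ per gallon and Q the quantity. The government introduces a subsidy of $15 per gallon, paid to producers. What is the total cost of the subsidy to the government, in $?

Government outlay = $5955.

Without the subsidy, 482 − 5P = 2.5P + 317 gives 7.5P = 165, so P* = $22 and Q* = 372.
With a per-unit subsidy paid to producers, each receives P + 15 per unit sold, so supply becomes Qs = 2.5(P + 15) + 317.
New equilibrium: consumers pay $17, producers receive $32, Q = 397. (Wedge: Pb − Ps = −15.)
Outlay = t · Q = 15 · 397 = $5955.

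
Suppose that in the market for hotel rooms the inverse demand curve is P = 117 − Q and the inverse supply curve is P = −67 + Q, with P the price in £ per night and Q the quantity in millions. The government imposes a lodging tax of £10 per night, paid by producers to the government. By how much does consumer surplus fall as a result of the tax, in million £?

Consumer surplus falls by £447.5 million.

Rewrite in direct form: Qd = 117 − P and Qs = P + 67.
Before the tax: set 117 − P = P + 67 → P* = £25, Q* = 92.
With the tax collected from producers, supply shifts: Qs = (P − 10) + 67.
New equilibrium: consumers pay £30, producers receive £20, Q = 87. (Wedge: Pb − Ps = 10.)
ΔCS is the trapezoid between Q = 87 and Q = 92 of height £5: ½ · (92 + 87) · 5 = £447.5.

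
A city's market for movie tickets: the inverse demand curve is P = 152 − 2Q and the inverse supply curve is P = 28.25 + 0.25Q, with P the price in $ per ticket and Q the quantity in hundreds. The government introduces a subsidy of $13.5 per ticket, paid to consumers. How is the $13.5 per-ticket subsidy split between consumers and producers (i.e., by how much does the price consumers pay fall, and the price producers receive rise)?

Consumers gain $12 per ticket; producers gain $1.5 per ticket.

Rewrite in direct form: Qd = 76 − 0.5P and Qs = 4P − 113.
Without the subsidy, 76 − 0.5P = 4P − 113 gives 4.5P = 189, so P* = $42 and Q* = 55.
With a per-unit subsidy paid to consumers, each effectively pays P − 13.5, so demand becomes Qd = 76 − 0.5(P − 13.5).
New equilibrium: consumers pay $30, producers receive $43.5, Q = 61. (Wedge: Pb − Ps = −13.5.)
Gain to consumers: $12; to producers: $1.5. (They sum to $13.5.)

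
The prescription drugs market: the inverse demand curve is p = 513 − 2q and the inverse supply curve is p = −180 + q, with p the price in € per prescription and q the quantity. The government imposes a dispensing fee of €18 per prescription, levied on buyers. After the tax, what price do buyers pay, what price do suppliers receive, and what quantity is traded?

Rewrite in direct form: qd = 256.5 − 0.5p and qs = p + 180.
Without the tax, 256.5 − 0.5p = p + 180 gives 1.5p = 76.5, so p* = €51 and q* = 231.
With the tax collected from buyers, demand (in seller-price terms) shifts: qd = 256.5 − 0.5(p + 18).
New equilibrium: buyers pay €63, suppliers receive €45, q = 225. (Wedge: pb − ps = 18.)

Buyers pay €63; suppliers receive €45; quantity = 225.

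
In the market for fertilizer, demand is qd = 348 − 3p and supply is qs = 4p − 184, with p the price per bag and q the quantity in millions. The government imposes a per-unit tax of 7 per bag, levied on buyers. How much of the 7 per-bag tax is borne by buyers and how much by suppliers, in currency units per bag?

Buyers bear 4 per bag; suppliers bear 3 per bag.

Without the tax, 348 − 3p = 4p − 184 gives 7p = 532, so p* = 76 and q* = 120.
With the tax collected from buyers, demand (in seller-price terms) shifts: qd = 348 − 3(p + 7).
Solving gives q = 108 with buyers paying 80 and suppliers receiving 73 (the 7 wedge).
Burden on buyers: 4; on suppliers: 3. (They sum to 7.)
The less price-elastic side of the market bears the larger share of a per-unit tax.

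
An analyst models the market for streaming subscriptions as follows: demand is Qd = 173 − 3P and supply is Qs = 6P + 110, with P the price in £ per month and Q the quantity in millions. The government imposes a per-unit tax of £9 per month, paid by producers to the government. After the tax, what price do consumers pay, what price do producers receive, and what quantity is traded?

Before the tax: set 173 − 3P = 6P + 110 → P* = £7, Q* = 152.
With the tax collected from producers, supply shifts: Qs = 6(P − 9) + 110.
New equilibrium: consumers pay £13, producers receive £4, Q = 134. (Wedge: Pb − Ps = 9.)
The less price-elastic side of the market bears the larger share of a per-unit tax.

Consumers pay £13; producers receive £4; quantity = 134.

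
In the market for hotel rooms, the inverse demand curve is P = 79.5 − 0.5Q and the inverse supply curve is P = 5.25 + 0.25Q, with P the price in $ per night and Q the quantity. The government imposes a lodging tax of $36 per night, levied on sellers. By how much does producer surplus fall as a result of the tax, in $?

Producer surplus falls by $900.

Inverting to Q(P) form: Qd = 159 − 2P; Qs = 4P − 21.
Without the tax, 159 − 2P = 4P − 21 gives 6P = 180, so P* = $30 and Q* = 99.
With the tax collected from sellers, supply shifts: Qs = 4(P − 36) − 21.
Solving gives Q = 51 with buyers paying $54 and sellers receiving $18 (the $36 wedge).
ΔPS is the trapezoid between Q = 51 and Q = 99 of height $12: ½ · (99 + 51) · 12 = $900.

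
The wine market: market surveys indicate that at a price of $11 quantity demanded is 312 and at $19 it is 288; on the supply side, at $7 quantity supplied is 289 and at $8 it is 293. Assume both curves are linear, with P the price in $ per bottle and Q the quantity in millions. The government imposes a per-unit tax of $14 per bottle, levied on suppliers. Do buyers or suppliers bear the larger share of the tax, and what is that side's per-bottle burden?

Demand slope: (288 − 312)/(19 − 11) = -3, so Qd = 345 − 3P.
Supply slope: (293 − 289)/(8 − 7) = 4, so Qs = 4P + 261.
Without the tax, 345 − 3P = 4P + 261 gives 7P = 84, so P* = $12 and Q* = 309.
With the tax collected from suppliers, supply shifts: Qs = 4(P − 14) + 261.
Solving gives Q = 285 with buyers paying $20 and suppliers receiving $6 (the $14 wedge).
Per-bottle burden: buyers $8, suppliers $6.
Buyers take the larger share because demand is less price-elastic here (demand slope 3 vs supply slope 4).
The less price-elastic side of the market bears the larger share of a per-unit tax.

Buyers bear the larger share: $8 per bottle.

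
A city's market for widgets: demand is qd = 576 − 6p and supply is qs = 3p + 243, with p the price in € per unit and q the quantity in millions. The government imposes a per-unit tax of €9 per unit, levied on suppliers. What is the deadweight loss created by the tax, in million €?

Deadweight loss = €81 million.

Before the tax: set 576 − 6p = 3p + 243 → p* = €37, q* = 354.
With the tax collected from suppliers, supply shifts: qs = 3(p − 9) + 243.
Solving gives q = 336 with consumers paying €40 and suppliers receiving €31 (the €9 wedge).
Quantity falls by |ΔQ| = |354 − 336| = 18.
DWL = ½ · t · |ΔQ| = ½ · 9 · 18 = €81.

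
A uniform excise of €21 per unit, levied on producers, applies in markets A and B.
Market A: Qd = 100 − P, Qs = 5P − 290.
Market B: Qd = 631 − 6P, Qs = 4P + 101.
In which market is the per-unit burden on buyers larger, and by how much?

Market A: pre-tax P* = €65, Q* = 35; post-tax Q = 17.5; per-unit burden on buyers = €17.5.
Market B: pre-tax P* = €53, Q* = 313; post-tax Q = 262.6; per-unit burden on buyers = €8.4.
Difference: €17.5 vs €8.4 → market A is larger by €9.1.

Market A, by €9.1.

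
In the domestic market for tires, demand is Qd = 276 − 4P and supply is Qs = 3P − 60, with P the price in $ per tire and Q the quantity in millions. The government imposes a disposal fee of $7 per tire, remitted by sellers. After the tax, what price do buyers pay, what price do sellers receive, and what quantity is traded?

Before the tax: set 276 − 4P = 3P − 60 → P* = $48, Q* = 84.
With the tax collected from sellers, supply shifts: Qs = 3(P − 7) − 60.
New equilibrium: buyers pay $51, sellers receive $44, Q = 72. (Wedge: Pb − Ps = 7.)
The less price-elastic side of the market bears the larger share of a per-unit tax.

Buyers pay $51; sellers receive $44; quantity = 72.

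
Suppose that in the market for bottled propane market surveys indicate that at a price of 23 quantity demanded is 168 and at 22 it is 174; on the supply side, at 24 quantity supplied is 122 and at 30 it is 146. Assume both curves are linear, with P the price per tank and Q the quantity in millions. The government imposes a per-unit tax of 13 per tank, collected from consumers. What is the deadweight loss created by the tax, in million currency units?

Deadweight loss = 202.8 million.

Demand slope: (174 − 168)/(22 − 23) = -6, so Qd = 306 − 6P.
Supply slope: (146 − 122)/(30 − 24) = 4, so Qs = 4P + 26.
Without the tax, 306 − 6P = 4P + 26 gives 10P = 280, so P* = 28 and Q* = 138.
With the tax collected from consumers, demand (in seller-price terms) shifts: Qd = 306 − 6(P + 13).
New equilibrium: consumers pay 33.2, sellers receive 20.2, Q = 106.8. (Wedge: Pb − Ps = 13.)
Quantity falls by |ΔQ| = |138 − 106.8| = 31.2.
DWL = ½ · t · |ΔQ| = ½ · 13 · 31.2 = 202.8.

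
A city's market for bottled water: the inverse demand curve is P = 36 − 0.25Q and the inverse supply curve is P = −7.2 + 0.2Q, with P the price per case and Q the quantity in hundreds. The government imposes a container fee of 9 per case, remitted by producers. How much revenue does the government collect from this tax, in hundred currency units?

Tax revenue = 684 hundred.

Inverting to Q(P) form: Qd = 144 − 4P; Qs = 5P + 36.
Before the tax: set 144 − 4P = 5P + 36 → P* = 12, Q* = 96.
With the tax collected from producers, supply shifts: Qs = 5(P − 9) + 36.
Solving gives Q = 76 with buyers paying 17 and producers receiving 8 (the 9 wedge).
Revenue = t · Q = 9 · 76 = 684.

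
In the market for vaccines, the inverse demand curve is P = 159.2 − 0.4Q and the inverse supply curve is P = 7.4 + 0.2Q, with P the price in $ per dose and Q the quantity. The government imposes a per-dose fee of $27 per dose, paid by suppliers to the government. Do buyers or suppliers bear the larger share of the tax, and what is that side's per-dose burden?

Buyers bear the larger share: $18 per dose.

Inverting to Q(P) form: Qd = 398 − 2.5P; Qs = 5P − 37.
Without the tax, 398 − 2.5P = 5P − 37 gives 7.5P = 435, so P* = $58 and Q* = 253.
With the tax collected from suppliers, supply shifts: Qs = 5(P − 27) − 37.
Solving gives Q = 208 with buyers paying $76 and suppliers receiving $49 (the $27 wedge).
Per-dose burden: buyers $18, suppliers $9.
Buyers take the larger share because demand is less price-elastic here (demand slope 2.5 vs supply slope 5).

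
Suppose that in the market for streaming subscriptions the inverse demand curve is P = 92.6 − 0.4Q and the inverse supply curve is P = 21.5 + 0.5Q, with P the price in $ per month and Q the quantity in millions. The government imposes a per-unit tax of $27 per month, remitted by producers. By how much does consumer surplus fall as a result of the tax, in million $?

Consumer surplus falls by $768 million.

Rewrite in direct form: Qd = 231.5 − 2.5P and Qs = 2P − 43.
Before the tax: set 231.5 − 2.5P = 2P − 43 → P* = $61, Q* = 79.
With the tax collected from producers, supply shifts: Qs = 2(P − 27) − 43.
New equilibrium: consumers pay $73, producers receive $46, Q = 49. (Wedge: Pb − Ps = 27.)
ΔCS is the trapezoid between Q = 49 and Q = 79 of height $12: ½ · (79 + 49) · 12 = $768.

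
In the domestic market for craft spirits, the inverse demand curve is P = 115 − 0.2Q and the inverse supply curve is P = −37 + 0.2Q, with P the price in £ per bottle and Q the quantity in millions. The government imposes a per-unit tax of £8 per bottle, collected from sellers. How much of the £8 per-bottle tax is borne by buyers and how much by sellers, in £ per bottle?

Rewrite in direct form: Qd = 575 − 5P and Qs = 5P + 185.
Before the tax: set 575 − 5P = 5P + 185 → P* = £39, Q* = 380.
With the tax collected from sellers, supply shifts: Qs = 5(P − 8) + 185.
Solving gives Q = 360 with buyers paying £43 and sellers receiving £35 (the £8 wedge).
Burden on buyers: £4; on sellers: £4. (They sum to £8.)
The less price-elastic side of the market bears the larger share of a per-unit tax.

Buyers bear £4 per bottle; sellers bear £4 per bottle.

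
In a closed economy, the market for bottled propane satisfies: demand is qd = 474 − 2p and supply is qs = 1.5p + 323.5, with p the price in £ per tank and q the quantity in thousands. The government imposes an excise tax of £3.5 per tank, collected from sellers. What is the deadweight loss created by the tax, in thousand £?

Deadweight loss = £5.25 thousand.

Without the tax, 474 − 2p = 1.5p + 323.5 gives 3.5p = 150.5, so p* = £43 and q* = 388.
With the tax collected from sellers, supply shifts: qs = 1.5(p − 3.5) + 323.5.
New equilibrium: consumers pay £44.5, sellers receive £41, q = 385. (Wedge: pb − ps = 3.5.)
Quantity falls by |ΔQ| = |388 − 385| = 3.
DWL = ½ · t · |ΔQ| = ½ · 3.5 · 3 = £5.25.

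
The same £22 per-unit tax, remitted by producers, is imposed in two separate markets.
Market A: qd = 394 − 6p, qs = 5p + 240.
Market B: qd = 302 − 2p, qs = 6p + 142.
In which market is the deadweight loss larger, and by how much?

Market A, by £297.

Market A: pre-tax p* = £14, q* = 310; post-tax q = 250; deadweight loss = £660.
Market B: pre-tax p* = £20, q* = 262; post-tax q = 229; deadweight loss = £363.
Difference: £660 vs £363 → market A is larger by £297.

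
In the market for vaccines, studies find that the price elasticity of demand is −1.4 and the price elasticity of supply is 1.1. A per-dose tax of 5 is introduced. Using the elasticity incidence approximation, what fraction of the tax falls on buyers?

Incidence ratio: buyers' share ≈ εs / (εs + |εd|) = 1.1 / (1.1 + 1.4) = 0.44.
Supply is the less elastic side, so buyers bear the smaller share.

Buyers' share ≈ 0.44.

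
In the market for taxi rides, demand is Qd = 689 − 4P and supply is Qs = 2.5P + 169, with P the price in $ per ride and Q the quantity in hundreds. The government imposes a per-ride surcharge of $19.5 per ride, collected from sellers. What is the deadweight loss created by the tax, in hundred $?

Before the tax: set 689 − 4P = 2.5P + 169 → P* = $80, Q* = 369.
With the tax collected from sellers, supply shifts: Qs = 2.5(P − 19.5) + 169.
New equilibrium: consumers pay $87.5, sellers receive $68, Q = 339. (Wedge: Pb − Ps = 19.5.)
Quantity falls by |ΔQ| = |369 − 339| = 30.
DWL = ½ · t · |ΔQ| = ½ · 19.5 · 30 = $292.5.

Deadweight loss = $292.5 hundred.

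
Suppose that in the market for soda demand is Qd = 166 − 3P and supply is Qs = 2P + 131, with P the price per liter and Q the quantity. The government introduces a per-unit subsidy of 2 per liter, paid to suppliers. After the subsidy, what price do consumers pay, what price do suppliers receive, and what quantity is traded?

Before the subsidy: set 166 − 3P = 2P + 131 → P* = 7, Q* = 145.
With a per-unit subsidy paid to suppliers, each receives P + 2 per unit sold, so supply becomes Qs = 2(P + 2) + 131.
Solving gives Q = 147.4 with consumers paying 6.2 and suppliers receiving 8.2 (the 2 wedge).

Consumers pay 6.2; suppliers receive 8.2; quantity = 147.4.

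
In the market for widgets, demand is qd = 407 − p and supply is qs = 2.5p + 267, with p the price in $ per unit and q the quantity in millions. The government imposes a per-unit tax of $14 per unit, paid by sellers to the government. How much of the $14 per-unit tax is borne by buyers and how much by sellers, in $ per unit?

Buyers bear $10 per unit; sellers bear $4 per unit.

Before the tax: set 407 − p = 2.5p + 267 → p* = $40, q* = 367.
With the tax collected from sellers, supply shifts: qs = 2.5(p − 14) + 267.
Solving gives q = 357 with buyers paying $50 and sellers receiving $36 (the $14 wedge).
Burden on buyers: $10; on sellers: $4. (They sum to $14.)
The less price-elastic side of the market bears the larger share of a per-unit tax.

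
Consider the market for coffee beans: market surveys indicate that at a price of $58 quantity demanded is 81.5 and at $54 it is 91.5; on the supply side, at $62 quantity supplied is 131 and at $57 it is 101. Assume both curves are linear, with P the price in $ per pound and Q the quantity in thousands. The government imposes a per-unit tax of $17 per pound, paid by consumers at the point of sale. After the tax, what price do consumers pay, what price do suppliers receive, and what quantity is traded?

Consumers pay $67; suppliers receive $50; quantity = 59.

Demand slope: (91.5 − 81.5)/(54 − 58) = -2.5, so Qd = 226.5 − 2.5P.
Supply slope: (101 − 131)/(57 − 62) = 6, so Qs = 6P − 241.
Without the tax, 226.5 − 2.5P = 6P − 241 gives 8.5P = 467.5, so P* = $55 and Q* = 89.
With the tax collected from consumers, demand (in seller-price terms) shifts: Qd = 226.5 − 2.5(P + 17).
Solving gives Q = 59 with consumers paying $67 and suppliers receiving $50 (the $17 wedge).
The less price-elastic side of the market bears the larger share of a per-unit tax.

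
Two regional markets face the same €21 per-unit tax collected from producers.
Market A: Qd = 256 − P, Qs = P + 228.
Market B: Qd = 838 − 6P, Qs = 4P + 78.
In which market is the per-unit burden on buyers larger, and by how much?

Market A: pre-tax P* = €14, Q* = 242; post-tax Q = 231.5; per-unit burden on buyers = €10.5.
Market B: pre-tax P* = €76, Q* = 382; post-tax Q = 331.6; per-unit burden on buyers = €8.4.
Difference: €10.5 vs €8.4 → market A is larger by €2.1.

Market A, by €2.1.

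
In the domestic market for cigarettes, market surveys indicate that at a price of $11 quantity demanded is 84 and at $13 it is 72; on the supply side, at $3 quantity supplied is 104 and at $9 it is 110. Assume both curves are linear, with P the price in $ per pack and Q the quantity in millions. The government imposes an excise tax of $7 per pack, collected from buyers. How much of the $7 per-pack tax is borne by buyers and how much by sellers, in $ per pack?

Buyers bear $1 per pack; sellers bear $6 per pack.

Demand slope: (72 − 84)/(13 − 11) = -6, so Qd = 150 − 6P.
Supply slope: (110 − 104)/(9 − 3) = 1, so Qs = P + 101.
Without the tax, 150 − 6P = P + 101 gives 7P = 49, so P* = $7 and Q* = 108.
With the tax collected from buyers, demand (in seller-price terms) shifts: Qd = 150 − 6(P + 7).
Solving gives Q = 102 with buyers paying $8 and sellers receiving $1 (the $7 wedge).
Burden on buyers: $1; on sellers: $6. (They sum to $7.)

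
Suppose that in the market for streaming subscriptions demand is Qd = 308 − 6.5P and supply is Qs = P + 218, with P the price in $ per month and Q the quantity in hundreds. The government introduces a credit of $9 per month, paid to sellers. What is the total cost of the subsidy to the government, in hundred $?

Government outlay = $2140.2 hundred.

Before the subsidy: set 308 − 6.5P = P + 218 → P* = $12, Q* = 230.
With a per-unit subsidy paid to sellers, each receives P + 9 per unit sold, so supply becomes Qs = (P + 9) + 218.
Solving gives Q = 237.8 with consumers paying $10.8 and sellers receiving $19.8 (the $9 wedge).
Outlay = t · Q = 9 · 237.8 = $2140.2.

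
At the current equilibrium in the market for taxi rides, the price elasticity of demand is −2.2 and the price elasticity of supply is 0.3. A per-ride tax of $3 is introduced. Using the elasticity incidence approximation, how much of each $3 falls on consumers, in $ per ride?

Consumers bear ≈ $0.36 per ride.

Incidence ratio: consumers' share ≈ εs / (εs + |εd|) = 0.3 / (0.3 + 2.2) = 0.12.
So consumers bear ≈ 0.12 × $3 = $0.36; producers bear $2.64.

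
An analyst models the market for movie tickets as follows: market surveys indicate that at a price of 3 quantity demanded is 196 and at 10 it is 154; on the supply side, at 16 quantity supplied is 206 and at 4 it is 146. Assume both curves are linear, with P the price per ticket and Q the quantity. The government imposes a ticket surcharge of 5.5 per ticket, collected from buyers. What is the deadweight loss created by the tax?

Deadweight loss = 41.25.

Demand slope: (154 − 196)/(10 − 3) = -6, so Qd = 214 − 6P.
Supply slope: (146 − 206)/(4 − 16) = 5, so Qs = 5P + 126.
Without the tax, 214 − 6P = 5P + 126 gives 11P = 88, so P* = 8 and Q* = 166.
With the tax collected from buyers, demand (in seller-price terms) shifts: Qd = 214 − 6(P + 5.5).
Solving gives Q = 151 with buyers paying 10.5 and suppliers receiving 5 (the 5.5 wedge).
Quantity falls by |ΔQ| = |166 − 151| = 15.
DWL = ½ · t · |ΔQ| = ½ · 5.5 · 15 = 41.25.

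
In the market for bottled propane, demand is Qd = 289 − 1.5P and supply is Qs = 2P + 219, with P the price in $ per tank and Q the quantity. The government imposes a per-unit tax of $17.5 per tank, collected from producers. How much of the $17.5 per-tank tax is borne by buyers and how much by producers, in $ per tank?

Buyers bear $10 per tank; producers bear $7.5 per tank.

Without the tax, 289 − 1.5P = 2P + 219 gives 3.5P = 70, so P* = $20 and Q* = 259.
With the tax collected from producers, supply shifts: Qs = 2(P − 17.5) + 219.
New equilibrium: buyers pay $30, producers receive $12.5, Q = 244. (Wedge: Pb − Ps = 17.5.)
Burden on buyers: $10; on producers: $7.5. (They sum to $17.5.)
The less price-elastic side of the market bears the larger share of a per-unit tax.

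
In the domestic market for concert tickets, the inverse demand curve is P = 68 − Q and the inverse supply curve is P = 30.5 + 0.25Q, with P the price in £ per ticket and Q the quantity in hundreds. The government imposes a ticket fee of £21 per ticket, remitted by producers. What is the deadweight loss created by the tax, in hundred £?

Deadweight loss = £176.4 hundred.

Inverting to Q(P) form: Qd = 68 − P; Qs = 4P − 122.
Without the tax, 68 − P = 4P − 122 gives 5P = 190, so P* = £38 and Q* = 30.
With the tax collected from producers, supply shifts: Qs = 4(P − 21) − 122.
New equilibrium: consumers pay £54.8, producers receive £33.8, Q = 13.2. (Wedge: Pb − Ps = 21.)
Quantity falls by |ΔQ| = |30 − 13.2| = 16.8.
DWL = ½ · t · |ΔQ| = ½ · 21 · 16.8 = £176.4.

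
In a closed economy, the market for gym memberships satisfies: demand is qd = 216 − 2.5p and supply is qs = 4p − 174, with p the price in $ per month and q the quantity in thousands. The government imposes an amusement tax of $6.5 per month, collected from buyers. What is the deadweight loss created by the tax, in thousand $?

Without the tax, 216 − 2.5p = 4p − 174 gives 6.5p = 390, so p* = $60 and q* = 66.
With the tax collected from buyers, demand (in seller-price terms) shifts: qd = 216 − 2.5(p + 6.5).
New equilibrium: buyers pay $64, producers receive $57.5, q = 56. (Wedge: pb − ps = 6.5.)
Quantity falls by |ΔQ| = |66 − 56| = 10.
DWL = ½ · t · |ΔQ| = ½ · 6.5 · 10 = $32.5.

Deadweight loss = $32.5 thousand.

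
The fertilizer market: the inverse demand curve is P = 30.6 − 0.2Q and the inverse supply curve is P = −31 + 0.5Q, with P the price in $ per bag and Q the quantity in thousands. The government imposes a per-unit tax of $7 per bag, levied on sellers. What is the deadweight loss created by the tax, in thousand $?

Deadweight loss = $35 thousand.

Rewrite in direct form: Qd = 153 − 5P and Qs = 2P + 62.
Without the tax, 153 − 5P = 2P + 62 gives 7P = 91, so P* = $13 and Q* = 88.
With the tax collected from sellers, supply shifts: Qs = 2(P − 7) + 62.
Solving gives Q = 78 with consumers paying $15 and sellers receiving $8 (the $7 wedge).
Quantity falls by |ΔQ| = |88 − 78| = 10.
DWL = ½ · t · |ΔQ| = ½ · 7 · 10 = $35.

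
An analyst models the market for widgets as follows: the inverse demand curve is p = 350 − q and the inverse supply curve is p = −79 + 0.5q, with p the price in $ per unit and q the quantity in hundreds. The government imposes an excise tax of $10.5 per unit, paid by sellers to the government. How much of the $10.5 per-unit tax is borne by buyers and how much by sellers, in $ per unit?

Buyers bear $7 per unit; sellers bear $3.5 per unit.

Inverting to q(p) form: qd = 350 − p; qs = 2p + 158.
Before the tax: set 350 − p = 2p + 158 → p* = $64, q* = 286.
With the tax collected from sellers, supply shifts: qs = 2(p − 10.5) + 158.
Solving gives q = 279 with buyers paying $71 and sellers receiving $60.5 (the $10.5 wedge).
Burden on buyers: $7; on sellers: $3.5. (They sum to $10.5.)
The less price-elastic side of the market bears the larger share of a per-unit tax.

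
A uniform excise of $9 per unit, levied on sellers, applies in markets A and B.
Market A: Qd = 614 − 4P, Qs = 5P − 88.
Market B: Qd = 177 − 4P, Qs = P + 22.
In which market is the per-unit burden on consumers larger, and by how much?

Market A: pre-tax P* = $78, Q* = 302; post-tax Q = 282; per-unit burden on consumers = $5.
Market B: pre-tax P* = $31, Q* = 53; post-tax Q = 45.8; per-unit burden on consumers = $1.8.
Difference: $5 vs $1.8 → market A is larger by $3.2.

Market A, by $3.2.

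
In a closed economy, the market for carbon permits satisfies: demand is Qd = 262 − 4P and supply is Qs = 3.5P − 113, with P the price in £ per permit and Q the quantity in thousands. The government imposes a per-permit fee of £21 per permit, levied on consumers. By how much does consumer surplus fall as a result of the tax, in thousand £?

Before the tax: set 262 − 4P = 3.5P − 113 → P* = £50, Q* = 62.
With the tax collected from consumers, demand (in seller-price terms) shifts: Qd = 262 − 4(P + 21).
Solving gives Q = 22.8 with consumers paying £59.8 and sellers receiving £38.8 (the £21 wedge).
ΔCS is the trapezoid between Q = 22.8 and Q = 62 of height £9.8: ½ · (62 + 22.8) · 9.8 = £415.52.

Consumer surplus falls by £415.52 thousand.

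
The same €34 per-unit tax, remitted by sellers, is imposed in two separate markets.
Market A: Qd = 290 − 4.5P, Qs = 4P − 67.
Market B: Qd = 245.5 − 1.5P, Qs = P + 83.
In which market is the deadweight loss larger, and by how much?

Market A: pre-tax P* = €42, Q* = 101; post-tax Q = 29; deadweight loss = €1224.
Market B: pre-tax P* = €65, Q* = 148; post-tax Q = 127.6; deadweight loss = €346.8.
Difference: €1224 vs €346.8 → market A is larger by €877.2.

Market A, by €877.2.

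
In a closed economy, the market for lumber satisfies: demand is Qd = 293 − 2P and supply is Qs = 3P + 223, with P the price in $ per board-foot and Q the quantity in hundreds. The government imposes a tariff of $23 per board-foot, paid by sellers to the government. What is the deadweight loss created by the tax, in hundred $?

Deadweight loss = $317.4 hundred.

Without the tax, 293 − 2P = 3P + 223 gives 5P = 70, so P* = $14 and Q* = 265.
With the tax collected from sellers, supply shifts: Qs = 3(P − 23) + 223.
Solving gives Q = 237.4 with buyers paying $27.8 and sellers receiving $4.8 (the $23 wedge).
Quantity falls by |ΔQ| = |265 − 237.4| = 27.6.
DWL = ½ · t · |ΔQ| = ½ · 23 · 27.6 = $317.4.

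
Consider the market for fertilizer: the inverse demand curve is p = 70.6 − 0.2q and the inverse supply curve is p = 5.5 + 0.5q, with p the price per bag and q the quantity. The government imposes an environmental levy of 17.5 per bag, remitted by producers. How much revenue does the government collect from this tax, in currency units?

Tax revenue = 1190.

Inverting to q(p) form: qd = 353 − 5p; qs = 2p − 11.
Before the tax: set 353 − 5p = 2p − 11 → p* = 52, q* = 93.
With the tax collected from producers, supply shifts: qs = 2(p − 17.5) − 11.
Solving gives q = 68 with consumers paying 57 and producers receiving 39.5 (the 17.5 wedge).
Revenue = t · Q = 17.5 · 68 = 1190.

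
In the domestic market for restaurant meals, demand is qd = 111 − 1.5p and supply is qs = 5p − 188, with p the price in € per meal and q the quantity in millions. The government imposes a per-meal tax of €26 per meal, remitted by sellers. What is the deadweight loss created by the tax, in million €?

Without the tax, 111 − 1.5p = 5p − 188 gives 6.5p = 299, so p* = €46 and q* = 42.
With the tax collected from sellers, supply shifts: qs = 5(p − 26) − 188.
Solving gives q = 12 with buyers paying €66 and sellers receiving €40 (the €26 wedge).
Quantity falls by |ΔQ| = |42 − 12| = 30.
DWL = ½ · t · |ΔQ| = ½ · 26 · 30 = €390.

Deadweight loss = €390 million.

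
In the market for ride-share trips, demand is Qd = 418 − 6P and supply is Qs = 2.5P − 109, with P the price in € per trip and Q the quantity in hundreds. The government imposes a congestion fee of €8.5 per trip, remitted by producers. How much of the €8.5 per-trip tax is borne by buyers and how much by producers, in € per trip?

Buyers bear €2.5 per trip; producers bear €6 per trip.

Before the tax: set 418 − 6P = 2.5P − 109 → P* = €62, Q* = 46.
With the tax collected from producers, supply shifts: Qs = 2.5(P − 8.5) − 109.
New equilibrium: buyers pay €64.5, producers receive €56, Q = 31. (Wedge: Pb − Ps = 8.5.)
Burden on buyers: €2.5; on producers: €6. (They sum to €8.5.)
The less price-elastic side of the market bears the larger share of a per-unit tax.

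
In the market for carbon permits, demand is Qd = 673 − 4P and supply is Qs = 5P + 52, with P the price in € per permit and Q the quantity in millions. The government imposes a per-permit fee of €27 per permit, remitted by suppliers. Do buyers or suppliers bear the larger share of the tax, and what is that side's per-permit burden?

Without the tax, 673 − 4P = 5P + 52 gives 9P = 621, so P* = €69 and Q* = 397.
With the tax collected from suppliers, supply shifts: Qs = 5(P − 27) + 52.
Solving gives Q = 337 with buyers paying €84 and suppliers receiving €57 (the €27 wedge).
Per-permit burden: buyers €15, suppliers €12.
Buyers take the larger share because demand is less price-elastic here (demand slope 4 vs supply slope 5).

Buyers bear the larger share: €15 per permit.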